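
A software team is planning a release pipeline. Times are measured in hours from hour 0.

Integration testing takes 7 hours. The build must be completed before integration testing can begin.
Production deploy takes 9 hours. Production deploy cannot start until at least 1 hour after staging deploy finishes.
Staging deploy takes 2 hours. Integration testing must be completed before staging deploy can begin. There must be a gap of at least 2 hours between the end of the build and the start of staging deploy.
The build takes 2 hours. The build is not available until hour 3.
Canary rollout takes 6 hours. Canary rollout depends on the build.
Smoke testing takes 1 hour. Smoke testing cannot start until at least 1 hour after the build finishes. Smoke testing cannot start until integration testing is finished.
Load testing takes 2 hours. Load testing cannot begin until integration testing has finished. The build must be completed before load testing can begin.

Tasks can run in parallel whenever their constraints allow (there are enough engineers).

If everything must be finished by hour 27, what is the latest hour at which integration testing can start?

8

Production deploy has no dependents, so it just needs to finish by hour 27. Starting by 27 − 9 = hour 18 achieves that.
Staging deploy must finish before production deploy (must start by hour 18, minus 1-hour gap → hour 17). With a 2-hour duration, staging deploy must start by 17 − 2 = hour 15.
Nothing follows smoke testing; the deadline of hour 27 is its only limit. It must start by 27 − 1 = hour 26.
Nothing follows load testing; the deadline of hour 27 is its only limit. It must start by 27 − 2 = hour 25.
Integration testing must finish in time for staging deploy (must start by hour 15); smoke testing (must start by hour 26); load testing (must start by hour 25). The tightest is hour 15, so integration testing must start by 15 − 7 = hour 8.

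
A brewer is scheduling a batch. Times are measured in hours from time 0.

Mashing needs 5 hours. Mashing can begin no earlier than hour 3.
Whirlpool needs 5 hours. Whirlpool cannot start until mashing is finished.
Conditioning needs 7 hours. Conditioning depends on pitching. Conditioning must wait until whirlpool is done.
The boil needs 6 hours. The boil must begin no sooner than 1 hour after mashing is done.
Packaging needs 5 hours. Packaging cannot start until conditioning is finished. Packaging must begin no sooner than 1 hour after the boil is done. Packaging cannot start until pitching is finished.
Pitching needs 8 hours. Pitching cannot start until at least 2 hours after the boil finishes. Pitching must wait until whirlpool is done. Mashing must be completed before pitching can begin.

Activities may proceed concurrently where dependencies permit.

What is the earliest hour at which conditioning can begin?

Mashing waits on its own release at hour 3, so it starts at hour 3 and finishes at 3 + 5 = hour 8.
Whirlpool waits on mashing (finishes hour 8), so it starts at hour 8 and finishes at 8 + 5 = hour 13.
The boil waits on mashing (finishes hour 8, plus 1-hour gap → hour 9), so it starts at hour 9 and finishes at 9 + 6 = hour 15.
Pitching cannot start until the boil (finishes hour 15, plus 2-hour gap → hour 17); whirlpool (finishes hour 13); mashing (finishes hour 8). The controlling bound is hour 17, so pitching finishes at 17 + 8 = hour 25.
Conditioning waits on pitching (finishes hour 25); whirlpool (finishes hour 13). The latest of these is hour 25, which is the earliest conditioning can start.

25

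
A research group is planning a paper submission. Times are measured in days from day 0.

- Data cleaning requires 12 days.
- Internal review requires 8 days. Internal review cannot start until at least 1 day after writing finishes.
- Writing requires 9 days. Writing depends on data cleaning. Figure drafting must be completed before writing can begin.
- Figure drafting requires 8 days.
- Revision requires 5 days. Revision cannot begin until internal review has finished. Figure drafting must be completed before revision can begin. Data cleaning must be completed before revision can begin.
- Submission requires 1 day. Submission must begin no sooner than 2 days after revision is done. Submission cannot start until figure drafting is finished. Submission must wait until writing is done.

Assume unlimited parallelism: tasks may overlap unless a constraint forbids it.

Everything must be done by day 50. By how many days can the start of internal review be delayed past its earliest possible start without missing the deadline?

Figure drafting has no prerequisites, so it starts at day 0 and finishes at day 8.
Data cleaning has no prerequisites, so it starts at day 0 and finishes at day 12.
Writing has to wait for data cleaning (finishes day 12); figure drafting (finishes day 8). The latest of these is day 12, so writing runs day 12 to 12 + 9 = day 21.
Internal review cannot begin until writing (finishes day 21, plus 1-day gap → day 22). It runs from day 22 to 22 + 8 = day 30.

Working backward from the deadline:
To finish by day 50, submission (duration 1) must start no later than day 49.
Since submission (must start by day 49, minus 2-day gap → day 47) depends on it, revision must finish by day 47. Backing off its 5-day duration gives a latest start of day 42.
Since revision (must start by day 42) depends on it, internal review must finish by day 42. Backing off its 8-day duration gives a latest start of day 34.
So internal review can start as early as day 22 and as late as day 34, giving 34 − 22 = 12 days of slack.

12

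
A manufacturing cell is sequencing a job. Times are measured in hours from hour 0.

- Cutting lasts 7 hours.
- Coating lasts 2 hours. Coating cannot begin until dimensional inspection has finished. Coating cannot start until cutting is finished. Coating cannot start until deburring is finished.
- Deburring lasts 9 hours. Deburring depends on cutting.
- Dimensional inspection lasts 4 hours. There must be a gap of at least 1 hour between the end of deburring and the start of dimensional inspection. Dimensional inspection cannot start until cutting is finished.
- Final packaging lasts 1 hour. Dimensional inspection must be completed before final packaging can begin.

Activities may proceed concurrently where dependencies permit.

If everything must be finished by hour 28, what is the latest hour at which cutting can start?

5

Nothing follows coating; the deadline of hour 28 is its only limit. It must start by 28 − 2 = hour 26.
Nothing follows final packaging; the deadline of hour 28 is its only limit. It must start by 28 − 1 = hour 27.
Dimensional inspection feeds coating (must start by hour 26); final packaging (must start by hour 27). Taking the minimum, dimensional inspection must finish by hour 26 and start by 26 − 4 = hour 22.
Deburring feeds dimensional inspection (must start by hour 22, minus 1-hour gap → hour 21); coating (must start by hour 26). Taking the minimum, deburring must finish by hour 21 and start by 21 − 9 = hour 12.
Cutting feeds deburring (must start by hour 12); dimensional inspection (must start by hour 22); coating (must start by hour 26). Taking the minimum, cutting must finish by hour 12 and start by 12 − 7 = hour 5.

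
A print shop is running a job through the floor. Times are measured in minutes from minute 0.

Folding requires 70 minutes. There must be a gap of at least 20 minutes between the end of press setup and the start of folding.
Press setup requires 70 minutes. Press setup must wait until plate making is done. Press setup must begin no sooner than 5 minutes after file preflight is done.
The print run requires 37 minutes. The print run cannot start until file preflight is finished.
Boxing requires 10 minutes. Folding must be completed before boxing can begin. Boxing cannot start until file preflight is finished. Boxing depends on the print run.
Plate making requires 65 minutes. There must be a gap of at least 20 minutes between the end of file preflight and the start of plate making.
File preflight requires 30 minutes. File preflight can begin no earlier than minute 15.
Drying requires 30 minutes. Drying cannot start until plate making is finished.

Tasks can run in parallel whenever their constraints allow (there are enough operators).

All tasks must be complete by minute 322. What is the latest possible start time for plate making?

Nothing follows boxing; the deadline of minute 322 is its only limit. It must start by 322 − 10 = minute 312.
Since boxing (must start by minute 312) depends on it, folding must finish by minute 312. Backing off its 70-minute duration gives a latest start of minute 242.
Press setup feeds into folding (must start by minute 242, minus 20-minute gap → minute 222); so press setup must finish by minute 222 and therefore start by minute 152.
To finish by minute 322, drying (duration 30) must start no later than minute 292.
Plate making feeds press setup (must start by minute 152); drying (must start by minute 292). Taking the minimum, plate making must finish by minute 152 and start by 152 − 65 = minute 87.

87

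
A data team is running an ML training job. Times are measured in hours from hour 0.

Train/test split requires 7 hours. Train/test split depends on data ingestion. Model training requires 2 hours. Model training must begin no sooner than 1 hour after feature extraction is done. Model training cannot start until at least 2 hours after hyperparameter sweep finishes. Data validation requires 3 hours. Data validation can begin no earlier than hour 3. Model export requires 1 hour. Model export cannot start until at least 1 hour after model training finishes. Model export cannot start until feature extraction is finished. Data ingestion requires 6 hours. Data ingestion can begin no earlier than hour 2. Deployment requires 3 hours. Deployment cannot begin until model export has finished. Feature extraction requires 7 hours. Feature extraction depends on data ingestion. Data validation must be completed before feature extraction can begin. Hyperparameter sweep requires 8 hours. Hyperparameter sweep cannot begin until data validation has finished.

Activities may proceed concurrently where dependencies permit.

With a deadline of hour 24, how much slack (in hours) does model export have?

1

After its own release at hour 3, data validation can start at hour 3 and finishes at hour 6.
Hyperparameter sweep waits on data validation (finishes hour 6), so it starts at hour 6 and finishes at 6 + 8 = hour 14.
Data ingestion cannot begin until its own release at hour 2. It runs from hour 2 to 2 + 6 = hour 8.
Feature extraction cannot start until data ingestion (finishes hour 8); data validation (finishes hour 6). The controlling bound is hour 8, so feature extraction finishes at 8 + 7 = hour 15.
Model training has to wait for feature extraction (finishes hour 15, plus 1-hour gap → hour 16); hyperparameter sweep (finishes hour 14, plus 2-hour gap → hour 16). The latest of these is hour 16, so model training runs hour 16 to 16 + 2 = hour 18.
For model export: model training (finishes hour 18, plus 1-hour gap → hour 19); feature extraction (finishes hour 15). Taking the maximum gives a start of hour 19, and it finishes at 19 + 1 = hour 20.

Working backward from the deadline:
Deployment has no dependents, so it just needs to finish by hour 24. Starting by 24 − 3 = hour 21 achieves that.
Model export has to be done before deployment (must start by hour 21). That means finishing by hour 21, i.e. starting by 21 − 1 = hour 20.
So model export can start as early as hour 19 and as late as hour 20, giving 20 − 19 = 1 hour of slack.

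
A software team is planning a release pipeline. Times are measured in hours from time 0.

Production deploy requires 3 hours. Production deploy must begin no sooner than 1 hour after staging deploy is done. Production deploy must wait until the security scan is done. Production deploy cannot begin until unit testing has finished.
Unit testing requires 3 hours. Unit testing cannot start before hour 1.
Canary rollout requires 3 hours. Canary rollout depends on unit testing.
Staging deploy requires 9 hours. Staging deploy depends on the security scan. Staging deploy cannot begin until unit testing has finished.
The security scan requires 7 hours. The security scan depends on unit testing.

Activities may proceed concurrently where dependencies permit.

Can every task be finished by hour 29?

After its own release at hour 1, unit testing can start at hour 1 and finishes at hour 4.
After unit testing (finishes hour 4), canary rollout can start at hour 4 and finishes at hour 7.
The security scan waits on unit testing (finishes hour 4), so it starts at hour 4 and finishes at 4 + 7 = hour 11.
Staging deploy cannot start until the security scan (finishes hour 11); unit testing (finishes hour 4). The controlling bound is hour 11, so staging deploy finishes at 11 + 9 = hour 20.
Production deploy has to wait for staging deploy (finishes hour 20, plus 1-hour gap → hour 21); the security scan (finishes hour 11); unit testing (finishes hour 4). The latest of these is hour 21, so production deploy runs hour 21 to 21 + 3 = hour 24.
Every task is finished by hour 24, which is no later than the deadline of 29, so the schedule is feasible.

Yes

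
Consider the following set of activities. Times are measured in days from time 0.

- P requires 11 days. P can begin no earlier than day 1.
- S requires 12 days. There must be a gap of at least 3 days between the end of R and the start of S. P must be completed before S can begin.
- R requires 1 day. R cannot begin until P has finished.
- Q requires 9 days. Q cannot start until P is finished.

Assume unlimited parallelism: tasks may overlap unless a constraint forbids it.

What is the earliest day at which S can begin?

16

P waits on its own release at day 1, so it starts at day 1 and finishes at 1 + 11 = day 12.
R cannot begin until P (finishes day 12). It runs from day 12 to 12 + 1 = day 13.
S waits on R (finishes day 13, plus 3-day gap → day 16); P (finishes day 12). The latest of these is day 16, which is the earliest S can start.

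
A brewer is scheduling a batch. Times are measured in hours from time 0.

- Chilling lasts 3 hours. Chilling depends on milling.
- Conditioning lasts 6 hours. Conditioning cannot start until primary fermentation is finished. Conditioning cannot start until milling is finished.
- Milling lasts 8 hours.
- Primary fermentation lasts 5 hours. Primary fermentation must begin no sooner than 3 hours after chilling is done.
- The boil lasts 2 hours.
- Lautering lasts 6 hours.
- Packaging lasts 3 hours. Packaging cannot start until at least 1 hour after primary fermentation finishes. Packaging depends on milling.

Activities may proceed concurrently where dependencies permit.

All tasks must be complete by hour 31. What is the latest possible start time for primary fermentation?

20

Conditioning has no dependents, so it just needs to finish by hour 31. Starting by 31 − 6 = hour 25 achieves that.
Packaging has no dependents, so it just needs to finish by hour 31. Starting by 31 − 3 = hour 28 achieves that.
Primary fermentation has several dependents: conditioning (must start by hour 25); packaging (must start by hour 28, minus 1-hour gap → hour 27). The earliest of those limits is hour 25, so primary fermentation must start by 25 − 5 = hour 20.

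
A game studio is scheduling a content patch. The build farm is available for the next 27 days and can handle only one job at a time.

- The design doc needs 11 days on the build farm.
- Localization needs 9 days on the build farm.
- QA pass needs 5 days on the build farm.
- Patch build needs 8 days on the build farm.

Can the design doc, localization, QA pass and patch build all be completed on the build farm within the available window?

Running back to back, the jobs need 11 + 9 + 5 + 8 = 33 days on the build farm.
Since 33 > 27, they cannot all fit.

No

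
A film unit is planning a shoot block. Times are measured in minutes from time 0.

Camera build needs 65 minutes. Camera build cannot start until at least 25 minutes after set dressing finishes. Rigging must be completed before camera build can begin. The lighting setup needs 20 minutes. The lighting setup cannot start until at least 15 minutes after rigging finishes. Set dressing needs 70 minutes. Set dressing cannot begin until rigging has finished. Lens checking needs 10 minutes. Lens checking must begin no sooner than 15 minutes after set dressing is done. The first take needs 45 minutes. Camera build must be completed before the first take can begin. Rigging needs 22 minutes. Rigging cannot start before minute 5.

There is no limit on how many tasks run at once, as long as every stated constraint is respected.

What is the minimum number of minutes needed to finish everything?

Rigging cannot begin until its own release at minute 5. It runs from minute 5 to 5 + 22 = minute 27.
The lighting setup waits on rigging (finishes minute 27, plus 15-minute gap → minute 42), so it starts at minute 42 and finishes at 42 + 20 = minute 62.
Set dressing cannot begin until rigging (finishes minute 27). It runs from minute 27 to 27 + 70 = minute 97.
Lens checking waits on set dressing (finishes minute 97, plus 15-minute gap → minute 112), so it starts at minute 112 and finishes at 112 + 10 = minute 122.
Camera build has to wait for set dressing (finishes minute 97, plus 25-minute gap → minute 122); rigging (finishes minute 27). The latest of these is minute 122, so camera build runs minute 122 to 122 + 65 = minute 187.
After camera build (finishes minute 187), the first take can start at minute 187 and finishes at minute 232.
All tasks are finished once the last one completes. Finish times: Rigging at 27, Set dressing at 97, The lighting setup at 62, Camera build at 187, Lens checking at 122, The first take at 232. The latest is minute 232.

232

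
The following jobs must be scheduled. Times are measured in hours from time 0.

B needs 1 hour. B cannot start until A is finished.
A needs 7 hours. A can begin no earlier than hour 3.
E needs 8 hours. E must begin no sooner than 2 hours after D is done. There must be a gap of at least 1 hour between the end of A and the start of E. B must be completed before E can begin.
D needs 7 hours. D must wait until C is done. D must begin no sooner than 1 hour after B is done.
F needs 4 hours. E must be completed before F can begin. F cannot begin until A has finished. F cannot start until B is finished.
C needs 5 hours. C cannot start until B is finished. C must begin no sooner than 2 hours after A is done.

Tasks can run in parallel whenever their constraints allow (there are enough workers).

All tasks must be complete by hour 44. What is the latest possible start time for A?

Nothing follows F; the deadline of hour 44 is its only limit. It must start by 44 − 4 = hour 40.
E has to be done before F (must start by hour 40). That means finishing by hour 40, i.e. starting by 40 − 8 = hour 32.
D feeds into E (must start by hour 32, minus 2-hour gap → hour 30); so D must finish by hour 30 and therefore start by hour 23.
Since D (must start by hour 23) depends on it, C must finish by hour 23. Backing off its 5-hour duration gives a latest start of hour 18.
For B: C (must start by hour 18); D (must start by hour 23, minus 1-hour gap → hour 22); E (must start by hour 32); F (must start by hour 40). The most restrictive is hour 18; with a 1-hour duration, B must start by hour 17.
A must finish in time for B (must start by hour 17); C (must start by hour 18, minus 2-hour gap → hour 16); E (must start by hour 32, minus 1-hour gap → hour 31); F (must start by hour 40). The tightest is hour 16, so A must start by 16 − 7 = hour 9.

9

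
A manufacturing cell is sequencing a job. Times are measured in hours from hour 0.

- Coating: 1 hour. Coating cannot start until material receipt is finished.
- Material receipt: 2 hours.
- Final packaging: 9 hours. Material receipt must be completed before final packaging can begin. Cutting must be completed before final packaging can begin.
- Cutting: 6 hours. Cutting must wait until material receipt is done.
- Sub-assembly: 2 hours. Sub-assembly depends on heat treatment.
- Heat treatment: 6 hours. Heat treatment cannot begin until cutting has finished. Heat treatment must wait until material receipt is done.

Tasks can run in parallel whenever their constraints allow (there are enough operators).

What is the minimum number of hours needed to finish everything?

Material receipt can start immediately at hour 0; it finishes at hour 2.
Coating cannot begin until material receipt (finishes hour 2). It runs from hour 2 to 2 + 1 = hour 3.
After material receipt (finishes hour 2), cutting can start at hour 2 and finishes at hour 8.
For final packaging: material receipt (finishes hour 2); cutting (finishes hour 8). Taking the maximum gives a start of hour 8, and it finishes at 8 + 9 = hour 17.
For heat treatment: cutting (finishes hour 8); material receipt (finishes hour 2). Taking the maximum gives a start of hour 8, and it finishes at 8 + 6 = hour 14.
After heat treatment (finishes hour 14), sub-assembly can start at hour 14 and finishes at hour 16.
All tasks are finished once the last one completes. Finish times: Material receipt at 2, Cutting at 8, Heat treatment at 14, Coating at 3, Sub-assembly at 16, Final packaging at 17. The latest is hour 17.

17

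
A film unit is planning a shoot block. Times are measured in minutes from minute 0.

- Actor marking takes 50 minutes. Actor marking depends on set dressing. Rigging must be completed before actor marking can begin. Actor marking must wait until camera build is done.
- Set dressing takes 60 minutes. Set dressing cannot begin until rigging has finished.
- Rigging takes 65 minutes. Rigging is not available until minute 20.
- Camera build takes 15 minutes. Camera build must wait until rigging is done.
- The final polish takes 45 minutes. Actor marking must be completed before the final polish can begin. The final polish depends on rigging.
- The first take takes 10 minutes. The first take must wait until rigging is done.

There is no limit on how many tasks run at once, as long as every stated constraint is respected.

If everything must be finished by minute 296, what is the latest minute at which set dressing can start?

Nothing follows the final polish; the deadline of minute 296 is its only limit. It must start by 296 − 45 = minute 251.
Since the final polish (must start by minute 251) depends on it, actor marking must finish by minute 251. Backing off its 50-minute duration gives a latest start of minute 201.
Set dressing must finish before actor marking (must start by minute 201). With a 60-minute duration, set dressing must start by 201 − 60 = minute 141.

141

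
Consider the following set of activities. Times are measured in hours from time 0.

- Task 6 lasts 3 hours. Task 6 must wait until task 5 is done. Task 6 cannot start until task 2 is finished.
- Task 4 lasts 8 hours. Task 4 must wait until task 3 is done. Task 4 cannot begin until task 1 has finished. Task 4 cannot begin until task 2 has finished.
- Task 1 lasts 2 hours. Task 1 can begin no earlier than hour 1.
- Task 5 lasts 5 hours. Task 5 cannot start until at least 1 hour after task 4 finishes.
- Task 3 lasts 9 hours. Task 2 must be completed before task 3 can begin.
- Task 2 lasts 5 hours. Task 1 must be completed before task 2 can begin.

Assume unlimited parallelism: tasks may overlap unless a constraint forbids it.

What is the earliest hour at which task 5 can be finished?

Task 1 waits on its own release at hour 1, so it starts at hour 1 and finishes at 1 + 2 = hour 3.
After task 1 (finishes hour 3), task 2 can start at hour 3 and finishes at hour 8.
Task 3 waits on task 2 (finishes hour 8), so it starts at hour 8 and finishes at 8 + 9 = hour 17.
Task 4 has to wait for task 3 (finishes hour 17); task 1 (finishes hour 3); task 2 (finishes hour 8). The latest of these is hour 17, so task 4 runs hour 17 to 17 + 8 = hour 25.
After task 4 (finishes hour 25, plus 1-hour gap → hour 26), task 5 can start at hour 26 and finishes at hour 31.

31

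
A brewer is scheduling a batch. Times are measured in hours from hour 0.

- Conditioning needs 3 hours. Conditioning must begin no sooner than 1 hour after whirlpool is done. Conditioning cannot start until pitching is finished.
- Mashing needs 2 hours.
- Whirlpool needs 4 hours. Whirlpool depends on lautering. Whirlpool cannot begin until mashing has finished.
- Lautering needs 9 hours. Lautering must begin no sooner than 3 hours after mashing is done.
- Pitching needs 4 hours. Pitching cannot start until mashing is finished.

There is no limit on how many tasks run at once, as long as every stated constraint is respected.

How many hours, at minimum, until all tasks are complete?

Nothing blocks mashing, so it runs from hour 0 to hour 2.
After mashing (finishes hour 2), pitching can start at hour 2 and finishes at hour 6.
Lautering waits on mashing (finishes hour 2, plus 3-hour gap → hour 5), so it starts at hour 5 and finishes at 5 + 9 = hour 14.
For whirlpool: lautering (finishes hour 14); mashing (finishes hour 2). Taking the maximum gives a start of hour 14, and it finishes at 14 + 4 = hour 18.
Conditioning cannot start until whirlpool (finishes hour 18, plus 1-hour gap → hour 19); pitching (finishes hour 6). The controlling bound is hour 19, so conditioning finishes at 19 + 3 = hour 22.
All tasks are finished once the last one completes. Finish times: Mashing at 2, Lautering at 14, Whirlpool at 18, Pitching at 6, Conditioning at 22. The latest is hour 22.

22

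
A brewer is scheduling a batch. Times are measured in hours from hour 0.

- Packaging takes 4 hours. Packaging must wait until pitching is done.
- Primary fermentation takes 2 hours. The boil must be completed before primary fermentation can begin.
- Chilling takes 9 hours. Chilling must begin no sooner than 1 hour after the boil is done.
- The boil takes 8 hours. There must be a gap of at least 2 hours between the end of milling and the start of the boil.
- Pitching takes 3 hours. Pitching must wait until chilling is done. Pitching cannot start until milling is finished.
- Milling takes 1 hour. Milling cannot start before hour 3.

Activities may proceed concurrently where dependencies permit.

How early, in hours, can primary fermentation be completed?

Milling waits on its own release at hour 3, so it starts at hour 3 and finishes at 3 + 1 = hour 4.
After milling (finishes hour 4, plus 2-hour gap → hour 6), the boil can start at hour 6 and finishes at hour 14.
After the boil (finishes hour 14), primary fermentation can start at hour 14 and finishes at hour 16.

16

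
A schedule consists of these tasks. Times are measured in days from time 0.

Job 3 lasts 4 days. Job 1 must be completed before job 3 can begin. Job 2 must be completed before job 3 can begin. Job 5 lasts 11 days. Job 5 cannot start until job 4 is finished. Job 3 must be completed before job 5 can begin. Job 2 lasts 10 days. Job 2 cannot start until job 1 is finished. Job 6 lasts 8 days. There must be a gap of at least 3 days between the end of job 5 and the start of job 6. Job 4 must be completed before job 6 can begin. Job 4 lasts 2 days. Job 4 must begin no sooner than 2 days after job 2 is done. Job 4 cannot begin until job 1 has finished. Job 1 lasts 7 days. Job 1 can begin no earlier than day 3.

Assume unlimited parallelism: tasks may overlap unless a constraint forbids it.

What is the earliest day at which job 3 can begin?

Job 1 waits on its own release at day 3, so it starts at day 3 and finishes at 3 + 7 = day 10.
Job 2 waits on job 1 (finishes day 10), so it starts at day 10 and finishes at 10 + 10 = day 20.
Job 3 waits on job 1 (finishes day 10); job 2 (finishes day 20). The latest of these is day 20, which is the earliest job 3 can start.

20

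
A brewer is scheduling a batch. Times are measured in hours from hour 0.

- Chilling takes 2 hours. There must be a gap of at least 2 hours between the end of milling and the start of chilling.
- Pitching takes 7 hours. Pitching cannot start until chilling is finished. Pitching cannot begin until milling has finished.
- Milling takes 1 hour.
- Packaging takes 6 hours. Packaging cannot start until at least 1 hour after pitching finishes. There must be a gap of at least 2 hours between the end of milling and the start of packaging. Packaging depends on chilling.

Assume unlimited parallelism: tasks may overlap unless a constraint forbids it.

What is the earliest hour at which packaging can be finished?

19

Milling has no prerequisites, so it starts at hour 0 and finishes at hour 1.
Chilling waits on milling (finishes hour 1, plus 2-hour gap → hour 3), so it starts at hour 3 and finishes at 3 + 2 = hour 5.
Pitching cannot start until chilling (finishes hour 5); milling (finishes hour 1). The controlling bound is hour 5, so pitching finishes at 5 + 7 = hour 12.
Packaging has to wait for pitching (finishes hour 12, plus 1-hour gap → hour 13); milling (finishes hour 1, plus 2-hour gap → hour 3); chilling (finishes hour 5). The latest of these is hour 13, so packaging runs hour 13 to 13 + 6 = hour 19.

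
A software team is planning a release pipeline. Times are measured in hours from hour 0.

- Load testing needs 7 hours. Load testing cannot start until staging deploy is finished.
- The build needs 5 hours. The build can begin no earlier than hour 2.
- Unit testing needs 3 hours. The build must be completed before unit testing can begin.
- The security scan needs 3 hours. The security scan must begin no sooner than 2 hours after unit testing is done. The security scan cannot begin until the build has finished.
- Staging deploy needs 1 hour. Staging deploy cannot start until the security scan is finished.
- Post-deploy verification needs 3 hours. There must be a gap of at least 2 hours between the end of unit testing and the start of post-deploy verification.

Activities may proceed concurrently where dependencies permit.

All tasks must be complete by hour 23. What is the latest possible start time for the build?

Load testing must finish by hour 23; it takes 7 hours, so it must start by 23 − 7 = hour 16.
Staging deploy feeds into load testing (must start by hour 16); so staging deploy must finish by hour 16 and therefore start by hour 15.
The security scan feeds into staging deploy (must start by hour 15); so the security scan must finish by hour 15 and therefore start by hour 12.
To finish by hour 23, post-deploy verification (duration 3) must start no later than hour 20.
For unit testing: the security scan (must start by hour 12, minus 2-hour gap → hour 10); post-deploy verification (must start by hour 20, minus 2-hour gap → hour 18). The most restrictive is hour 10; with a 3-hour duration, unit testing must start by hour 7.
For the build: unit testing (must start by hour 7); the security scan (must start by hour 12). The most restrictive is hour 7; with a 5-hour duration, the build must start by hour 2.

2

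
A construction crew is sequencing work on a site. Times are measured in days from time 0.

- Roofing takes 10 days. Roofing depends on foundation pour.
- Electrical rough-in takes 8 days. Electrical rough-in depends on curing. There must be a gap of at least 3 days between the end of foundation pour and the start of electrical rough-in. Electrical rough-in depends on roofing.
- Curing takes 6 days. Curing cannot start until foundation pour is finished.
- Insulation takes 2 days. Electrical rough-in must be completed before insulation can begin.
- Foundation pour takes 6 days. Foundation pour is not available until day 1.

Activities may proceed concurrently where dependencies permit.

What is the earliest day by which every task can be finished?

27

Foundation pour waits on its own release at day 1, so it starts at day 1 and finishes at 1 + 6 = day 7.
After foundation pour (finishes day 7), roofing can start at day 7 and finishes at day 17.
Curing cannot begin until foundation pour (finishes day 7). It runs from day 7 to 7 + 6 = day 13.
Electrical rough-in needs all of curing (finishes day 13); foundation pour (finishes day 7, plus 3-day gap → day 10); roofing (finishes day 17). That puts its earliest start at day 17; it finishes at 17 + 8 = day 25.
Insulation cannot begin until electrical rough-in (finishes day 25). It runs from day 25 to 25 + 2 = day 27.
All tasks are finished once the last one completes. Finish times: Foundation pour at 7, Curing at 13, Roofing at 17, Electrical rough-in at 25, Insulation at 27. The latest is day 27.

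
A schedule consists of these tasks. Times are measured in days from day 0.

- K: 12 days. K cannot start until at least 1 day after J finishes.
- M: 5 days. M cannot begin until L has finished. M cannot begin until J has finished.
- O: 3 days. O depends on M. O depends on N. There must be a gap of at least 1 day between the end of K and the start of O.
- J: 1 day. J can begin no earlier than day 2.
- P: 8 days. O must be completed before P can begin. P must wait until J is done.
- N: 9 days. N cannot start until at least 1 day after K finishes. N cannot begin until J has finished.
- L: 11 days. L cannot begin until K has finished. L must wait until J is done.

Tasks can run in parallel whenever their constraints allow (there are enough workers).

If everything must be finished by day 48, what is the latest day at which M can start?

P must finish by day 48; it takes 8 days, so it must start by 48 − 8 = day 40.
O has to be done before P (must start by day 40). That means finishing by day 40, i.e. starting by 40 − 3 = day 37.
M has to be done before O (must start by day 37). That means finishing by day 37, i.e. starting by 37 − 5 = day 32.

32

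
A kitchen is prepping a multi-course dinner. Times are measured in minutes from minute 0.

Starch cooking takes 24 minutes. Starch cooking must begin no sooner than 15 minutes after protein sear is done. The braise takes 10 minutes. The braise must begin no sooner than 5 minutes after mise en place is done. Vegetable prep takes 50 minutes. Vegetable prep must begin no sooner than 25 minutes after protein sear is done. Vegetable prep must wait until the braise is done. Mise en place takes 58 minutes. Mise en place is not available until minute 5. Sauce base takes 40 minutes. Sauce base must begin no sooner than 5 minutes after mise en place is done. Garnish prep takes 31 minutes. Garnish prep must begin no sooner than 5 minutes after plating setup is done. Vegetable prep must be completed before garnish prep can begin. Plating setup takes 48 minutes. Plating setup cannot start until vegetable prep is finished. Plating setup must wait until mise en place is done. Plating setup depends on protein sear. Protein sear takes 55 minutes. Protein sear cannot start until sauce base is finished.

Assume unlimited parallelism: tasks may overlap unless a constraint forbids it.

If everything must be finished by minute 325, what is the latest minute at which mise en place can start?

8

Garnish prep must finish by minute 325; it takes 31 minutes, so it must start by 325 − 31 = minute 294.
Plating setup has to be done before garnish prep (must start by minute 294, minus 5-minute gap → minute 289). That means finishing by minute 289, i.e. starting by 289 − 48 = minute 241.
Vegetable prep must finish in time for plating setup (must start by minute 241); garnish prep (must start by minute 294). The tightest is minute 241, so vegetable prep must start by 241 − 50 = minute 191.
Starch cooking must finish by minute 325; it takes 24 minutes, so it must start by 325 − 24 = minute 301.
For protein sear: vegetable prep (must start by minute 191, minus 25-minute gap → minute 166); starch cooking (must start by minute 301, minus 15-minute gap → minute 286); plating setup (must start by minute 241). The most restrictive is minute 166; with a 55-minute duration, protein sear must start by minute 111.
Sauce base has to be done before protein sear (must start by minute 111). That means finishing by minute 111, i.e. starting by 111 − 40 = minute 71.
The braise has to be done before vegetable prep (must start by minute 191). That means finishing by minute 191, i.e. starting by 191 − 10 = minute 181.
Mise en place feeds sauce base (must start by minute 71, minus 5-minute gap → minute 66); the braise (must start by minute 181, minus 5-minute gap → minute 176); plating setup (must start by minute 241). Taking the minimum, mise en place must finish by minute 66 and start by 66 − 58 = minute 8.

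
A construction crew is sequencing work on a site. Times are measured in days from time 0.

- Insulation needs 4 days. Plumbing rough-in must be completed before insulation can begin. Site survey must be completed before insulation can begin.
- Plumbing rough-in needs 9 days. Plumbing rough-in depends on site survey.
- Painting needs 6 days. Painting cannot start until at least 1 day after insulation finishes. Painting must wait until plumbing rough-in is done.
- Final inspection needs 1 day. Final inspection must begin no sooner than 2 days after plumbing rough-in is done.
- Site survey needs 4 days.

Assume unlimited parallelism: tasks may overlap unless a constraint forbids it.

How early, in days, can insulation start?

Nothing blocks site survey, so it runs from day 0 to day 4.
After site survey (finishes day 4), plumbing rough-in can start at day 4 and finishes at day 13.
Insulation waits on plumbing rough-in (finishes day 13); site survey (finishes day 4). The latest of these is day 13, which is the earliest insulation can start.

13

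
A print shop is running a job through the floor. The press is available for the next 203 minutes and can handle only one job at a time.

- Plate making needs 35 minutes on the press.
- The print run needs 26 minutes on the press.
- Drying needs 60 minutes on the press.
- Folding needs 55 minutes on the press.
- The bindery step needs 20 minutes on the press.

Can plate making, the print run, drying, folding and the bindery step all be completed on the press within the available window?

Running back to back, the jobs need 35 + 26 + 60 + 55 + 20 = 196 minutes on the press.
Since 196 ≤ 203, they fit within the window.

Yes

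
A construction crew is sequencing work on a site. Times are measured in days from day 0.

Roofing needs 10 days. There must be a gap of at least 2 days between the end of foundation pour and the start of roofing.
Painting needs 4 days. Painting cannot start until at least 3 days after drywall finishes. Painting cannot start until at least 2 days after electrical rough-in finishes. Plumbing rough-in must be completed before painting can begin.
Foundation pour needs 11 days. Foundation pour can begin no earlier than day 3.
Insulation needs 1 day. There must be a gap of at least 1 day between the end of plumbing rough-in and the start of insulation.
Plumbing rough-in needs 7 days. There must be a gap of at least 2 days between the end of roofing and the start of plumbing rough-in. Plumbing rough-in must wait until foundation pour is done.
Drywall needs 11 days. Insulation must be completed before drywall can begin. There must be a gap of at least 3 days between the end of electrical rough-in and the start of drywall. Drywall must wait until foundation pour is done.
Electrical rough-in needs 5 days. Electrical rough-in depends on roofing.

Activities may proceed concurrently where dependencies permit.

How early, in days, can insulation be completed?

Foundation pour waits on its own release at day 3, so it starts at day 3 and finishes at 3 + 11 = day 14.
After foundation pour (finishes day 14, plus 2-day gap → day 16), roofing can start at day 16 and finishes at day 26.
Plumbing rough-in needs all of roofing (finishes day 26, plus 2-day gap → day 28); foundation pour (finishes day 14). That puts its earliest start at day 28; it finishes at 28 + 7 = day 35.
After plumbing rough-in (finishes day 35, plus 1-day gap → day 36), insulation can start at day 36 and finishes at day 37.

37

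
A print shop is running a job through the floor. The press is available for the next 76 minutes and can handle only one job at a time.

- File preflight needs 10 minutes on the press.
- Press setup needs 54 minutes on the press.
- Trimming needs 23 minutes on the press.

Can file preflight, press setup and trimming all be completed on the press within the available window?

No

Running back to back, the jobs need 10 + 54 + 23 = 87 minutes on the press.
Since 87 > 76, they cannot all fit.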